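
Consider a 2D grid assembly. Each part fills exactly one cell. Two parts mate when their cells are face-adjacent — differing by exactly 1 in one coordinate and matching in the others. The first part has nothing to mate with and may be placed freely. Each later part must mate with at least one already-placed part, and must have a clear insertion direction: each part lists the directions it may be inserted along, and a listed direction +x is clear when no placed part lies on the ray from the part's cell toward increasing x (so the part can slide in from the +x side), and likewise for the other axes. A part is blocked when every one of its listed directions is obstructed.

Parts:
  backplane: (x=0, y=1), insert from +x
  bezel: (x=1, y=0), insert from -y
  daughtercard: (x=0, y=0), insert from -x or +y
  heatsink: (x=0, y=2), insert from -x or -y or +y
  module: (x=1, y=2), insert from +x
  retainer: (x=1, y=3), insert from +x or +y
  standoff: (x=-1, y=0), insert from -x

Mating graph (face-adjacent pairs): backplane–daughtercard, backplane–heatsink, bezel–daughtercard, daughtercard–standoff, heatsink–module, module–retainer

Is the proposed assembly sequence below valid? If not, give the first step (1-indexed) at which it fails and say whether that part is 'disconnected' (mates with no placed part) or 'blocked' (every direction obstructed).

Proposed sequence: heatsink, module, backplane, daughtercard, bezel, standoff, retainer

Valid

1. heatsink@(0, 2) [-x clear] — {heatsink}
2. module@(1, 2) [+x clear] — {heatsink, module}
3. backplane@(0, 1) [+x clear] — {backplane, heatsink, module}
4. daughtercard@(0, 0) [-x clear] — {backplane, daughtercard, heatsink, module}
5. bezel@(1, 0) [-y clear] — {backplane, bezel, daughtercard, heatsink, module}
6. standoff@(-1, 0) [-x clear] — {backplane, bezel, daughtercard, heatsink, module, standoff}
7. retainer@(1, 3) [+x clear] — {backplane, bezel, daughtercard, heatsink, module, retainer, standoff}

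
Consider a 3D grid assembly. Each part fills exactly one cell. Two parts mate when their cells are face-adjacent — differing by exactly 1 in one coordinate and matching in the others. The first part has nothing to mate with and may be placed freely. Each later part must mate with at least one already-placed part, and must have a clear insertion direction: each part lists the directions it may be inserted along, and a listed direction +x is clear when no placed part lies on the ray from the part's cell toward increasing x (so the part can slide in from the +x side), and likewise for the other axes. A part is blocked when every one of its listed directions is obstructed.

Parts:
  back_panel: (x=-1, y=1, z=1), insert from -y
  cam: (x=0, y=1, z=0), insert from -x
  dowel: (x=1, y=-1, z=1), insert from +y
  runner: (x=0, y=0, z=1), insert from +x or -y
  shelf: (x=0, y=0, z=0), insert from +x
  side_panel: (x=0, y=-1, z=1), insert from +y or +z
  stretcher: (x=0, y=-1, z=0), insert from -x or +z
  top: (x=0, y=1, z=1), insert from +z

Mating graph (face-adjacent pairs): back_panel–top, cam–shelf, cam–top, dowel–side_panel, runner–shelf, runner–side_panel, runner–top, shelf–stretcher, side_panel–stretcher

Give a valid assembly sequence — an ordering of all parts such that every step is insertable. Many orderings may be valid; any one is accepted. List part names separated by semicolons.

1. top@(0, 1, 1) [+z clear] — {top}
2. runner@(0, 0, 1) [+x clear] — {runner, top}
3. side_panel@(0, -1, 1) [+z clear] — {runner, side_panel, top}
4. cam@(0, 1, 0) [-x clear] — {cam, runner, side_panel, top}
5. shelf@(0, 0, 0) [+x clear] — {cam, runner, shelf, side_panel, top}
6. dowel@(1, -1, 1) [+y clear] — {cam, dowel, runner, shelf, side_panel, top}
7. back_panel@(-1, 1, 1) [-y clear] — {back_panel, cam, dowel, runner, shelf, side_panel, top}
8. stretcher@(0, -1, 0) [-x clear] — {back_panel, cam, dowel, runner, shelf, side_panel, stretcher, top}

top; runner; side_panel; cam; shelf; dowel; back_panel; stretcher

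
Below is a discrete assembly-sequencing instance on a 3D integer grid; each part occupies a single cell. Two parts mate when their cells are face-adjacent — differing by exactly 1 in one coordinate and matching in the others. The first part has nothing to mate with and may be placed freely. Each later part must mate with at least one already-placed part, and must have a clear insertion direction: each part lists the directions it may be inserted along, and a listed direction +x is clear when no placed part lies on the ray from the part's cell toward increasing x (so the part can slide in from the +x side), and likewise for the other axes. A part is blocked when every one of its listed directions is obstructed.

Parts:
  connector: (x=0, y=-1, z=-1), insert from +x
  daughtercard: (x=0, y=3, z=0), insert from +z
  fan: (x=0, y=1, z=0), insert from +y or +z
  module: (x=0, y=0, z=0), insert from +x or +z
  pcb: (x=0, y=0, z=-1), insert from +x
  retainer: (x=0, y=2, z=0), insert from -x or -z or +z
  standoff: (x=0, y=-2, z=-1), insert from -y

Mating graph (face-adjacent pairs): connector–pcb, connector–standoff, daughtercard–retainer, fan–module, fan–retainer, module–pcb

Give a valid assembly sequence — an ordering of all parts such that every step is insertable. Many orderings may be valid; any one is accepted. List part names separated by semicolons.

1. connector@(0, -1, -1) [+x clear] — {connector}
2. standoff@(0, -2, -1) [-y clear] — {connector, standoff}
3. pcb@(0, 0, -1) [+x clear] — {connector, pcb, standoff}
4. module@(0, 0, 0) [+x clear] — {connector, module, pcb, standoff}
5. fan@(0, 1, 0) [+y clear] — {connector, fan, module, pcb, standoff}
6. retainer@(0, 2, 0) [-x clear] — {connector, fan, module, pcb, retainer, standoff}
7. daughtercard@(0, 3, 0) [+z clear] — {connector, daughtercard, fan, module, pcb, retainer, standoff}

connector; standoff; pcb; module; fan; retainer; daughtercard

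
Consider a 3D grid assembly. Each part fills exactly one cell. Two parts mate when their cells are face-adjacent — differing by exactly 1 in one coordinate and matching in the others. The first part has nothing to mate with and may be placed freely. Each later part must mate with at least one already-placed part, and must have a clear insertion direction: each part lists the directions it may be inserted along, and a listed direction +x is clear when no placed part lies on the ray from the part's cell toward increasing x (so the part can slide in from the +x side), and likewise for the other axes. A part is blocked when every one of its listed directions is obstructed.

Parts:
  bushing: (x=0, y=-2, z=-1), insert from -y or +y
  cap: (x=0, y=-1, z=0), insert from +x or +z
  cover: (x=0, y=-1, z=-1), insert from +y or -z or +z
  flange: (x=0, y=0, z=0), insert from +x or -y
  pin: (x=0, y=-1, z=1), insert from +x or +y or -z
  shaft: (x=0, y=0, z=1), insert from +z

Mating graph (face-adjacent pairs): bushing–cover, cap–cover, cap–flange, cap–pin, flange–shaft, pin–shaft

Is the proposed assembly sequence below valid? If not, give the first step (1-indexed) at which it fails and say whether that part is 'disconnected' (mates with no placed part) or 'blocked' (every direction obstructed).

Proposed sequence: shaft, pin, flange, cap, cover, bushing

1. shaft@(0, 0, 1) [+z clear] — {shaft}
2. pin@(0, -1, 1) [+x clear] — {pin, shaft}
3. flange@(0, 0, 0) [+x clear] — {flange, pin, shaft}
4. cap@(0, -1, 0) [+x clear] — {cap, flange, pin, shaft}
5. cover@(0, -1, -1) [+y clear] — {cap, cover, flange, pin, shaft}
6. bushing@(0, -2, -1) [-y clear] — {bushing, cap, cover, flange, pin, shaft}

Valid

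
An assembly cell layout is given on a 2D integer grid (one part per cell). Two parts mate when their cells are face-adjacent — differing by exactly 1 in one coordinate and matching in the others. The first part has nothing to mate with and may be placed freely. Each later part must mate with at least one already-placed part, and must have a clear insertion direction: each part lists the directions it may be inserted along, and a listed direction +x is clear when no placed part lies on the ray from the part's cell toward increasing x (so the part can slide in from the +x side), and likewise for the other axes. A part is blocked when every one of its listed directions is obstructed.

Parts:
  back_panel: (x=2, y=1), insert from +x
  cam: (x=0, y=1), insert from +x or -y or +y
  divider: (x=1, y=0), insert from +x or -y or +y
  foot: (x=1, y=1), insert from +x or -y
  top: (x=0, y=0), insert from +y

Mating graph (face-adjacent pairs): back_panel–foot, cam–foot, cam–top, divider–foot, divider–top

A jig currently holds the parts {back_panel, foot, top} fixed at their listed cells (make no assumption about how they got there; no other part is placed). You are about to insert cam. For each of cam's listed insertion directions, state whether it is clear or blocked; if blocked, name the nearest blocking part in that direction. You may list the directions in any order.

+x: nearest on ray is foot@(1, 1) ⇒ blocked
-y: nearest on ray is top@(0, 0) ⇒ blocked
+y: ray from cam(0, 1) has no placed part ⇒ clear

+x: blocked by foot; +y: clear; -y: blocked by top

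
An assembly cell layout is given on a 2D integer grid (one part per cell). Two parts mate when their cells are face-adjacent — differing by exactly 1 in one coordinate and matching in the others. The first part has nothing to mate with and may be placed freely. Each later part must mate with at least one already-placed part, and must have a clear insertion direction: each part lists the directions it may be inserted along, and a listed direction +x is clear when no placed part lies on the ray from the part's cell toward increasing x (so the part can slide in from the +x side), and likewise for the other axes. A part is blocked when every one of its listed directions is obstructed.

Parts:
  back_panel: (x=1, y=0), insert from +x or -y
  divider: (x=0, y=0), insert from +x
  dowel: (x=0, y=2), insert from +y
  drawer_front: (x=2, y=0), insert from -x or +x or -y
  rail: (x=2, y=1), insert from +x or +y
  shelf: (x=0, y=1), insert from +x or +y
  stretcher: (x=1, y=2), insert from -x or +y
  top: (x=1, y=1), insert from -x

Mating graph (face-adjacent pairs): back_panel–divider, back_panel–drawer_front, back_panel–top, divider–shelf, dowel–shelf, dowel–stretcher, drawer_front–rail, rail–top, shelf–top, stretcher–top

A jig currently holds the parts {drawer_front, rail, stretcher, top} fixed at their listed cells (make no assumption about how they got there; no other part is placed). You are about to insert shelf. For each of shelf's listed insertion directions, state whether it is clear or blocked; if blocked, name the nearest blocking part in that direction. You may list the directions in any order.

+x: blocked by top; +y: clear

+x: nearest on ray is top@(1, 1) ⇒ blocked
+y: ray from shelf(0, 1) has no placed part ⇒ clear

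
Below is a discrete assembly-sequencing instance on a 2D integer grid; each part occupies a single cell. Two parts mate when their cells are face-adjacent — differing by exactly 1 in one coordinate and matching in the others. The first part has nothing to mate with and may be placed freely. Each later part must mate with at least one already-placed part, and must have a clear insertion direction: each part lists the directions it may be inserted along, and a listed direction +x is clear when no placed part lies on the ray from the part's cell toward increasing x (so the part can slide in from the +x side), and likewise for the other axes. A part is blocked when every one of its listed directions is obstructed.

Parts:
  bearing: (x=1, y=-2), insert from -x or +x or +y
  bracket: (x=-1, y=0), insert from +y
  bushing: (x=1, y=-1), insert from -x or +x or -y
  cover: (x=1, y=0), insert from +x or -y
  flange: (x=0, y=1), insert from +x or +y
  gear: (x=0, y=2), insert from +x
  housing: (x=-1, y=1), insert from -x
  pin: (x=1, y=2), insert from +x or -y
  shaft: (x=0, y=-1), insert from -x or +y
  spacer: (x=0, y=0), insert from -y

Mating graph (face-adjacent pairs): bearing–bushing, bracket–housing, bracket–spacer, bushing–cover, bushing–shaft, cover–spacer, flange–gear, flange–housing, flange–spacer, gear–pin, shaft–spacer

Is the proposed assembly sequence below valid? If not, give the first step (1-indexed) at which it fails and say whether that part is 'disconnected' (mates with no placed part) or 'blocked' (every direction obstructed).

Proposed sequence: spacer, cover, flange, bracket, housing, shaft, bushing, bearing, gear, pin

1. spacer@(0, 0) [-y clear] — {spacer}
2. cover@(1, 0) [+x clear] — {cover, spacer}
3. flange@(0, 1) [+x clear] — {cover, flange, spacer}
4. bracket@(-1, 0) [+y clear] — {bracket, cover, flange, spacer}
5. housing@(-1, 1) [-x clear] — {bracket, cover, flange, housing, spacer}
6. shaft@(0, -1) [-x clear] — {bracket, cover, flange, housing, shaft, spacer}
7. bushing@(1, -1) [+x clear] — {bracket, bushing, cover, flange, housing, shaft, spacer}
8. bearing@(1, -2) [-x clear] — {bearing, bracket, bushing, cover, flange, housing, shaft, spacer}
9. gear@(0, 2) [+x clear] — {bearing, bracket, bushing, cover, flange, gear, housing, shaft, spacer}
10. pin@(1, 2) [+x clear] — {bearing, bracket, bushing, cover, flange, gear, housing, pin, shaft, spacer}

Valid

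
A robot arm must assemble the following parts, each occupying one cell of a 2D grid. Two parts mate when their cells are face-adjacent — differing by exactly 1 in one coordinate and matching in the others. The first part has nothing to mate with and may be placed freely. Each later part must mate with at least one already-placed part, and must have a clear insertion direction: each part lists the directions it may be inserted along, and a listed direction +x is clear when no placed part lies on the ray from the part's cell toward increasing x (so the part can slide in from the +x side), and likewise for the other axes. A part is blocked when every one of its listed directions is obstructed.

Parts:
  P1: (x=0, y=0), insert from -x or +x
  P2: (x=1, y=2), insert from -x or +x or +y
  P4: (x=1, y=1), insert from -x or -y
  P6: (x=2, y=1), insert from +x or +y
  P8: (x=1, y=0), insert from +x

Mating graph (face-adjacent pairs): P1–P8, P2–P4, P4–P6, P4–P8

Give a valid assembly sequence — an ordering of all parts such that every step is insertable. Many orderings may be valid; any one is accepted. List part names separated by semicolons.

P8; P4; P6; P2; P1

1. P8@(1, 0) [+x clear] — {P8}
2. P4@(1, 1) [-x clear] — {P4, P8}
3. P6@(2, 1) [+x clear] — {P4, P6, P8}
4. P2@(1, 2) [-x clear] — {P2, P4, P6, P8}
5. P1@(0, 0) [-x clear] — {P1, P2, P4, P6, P8}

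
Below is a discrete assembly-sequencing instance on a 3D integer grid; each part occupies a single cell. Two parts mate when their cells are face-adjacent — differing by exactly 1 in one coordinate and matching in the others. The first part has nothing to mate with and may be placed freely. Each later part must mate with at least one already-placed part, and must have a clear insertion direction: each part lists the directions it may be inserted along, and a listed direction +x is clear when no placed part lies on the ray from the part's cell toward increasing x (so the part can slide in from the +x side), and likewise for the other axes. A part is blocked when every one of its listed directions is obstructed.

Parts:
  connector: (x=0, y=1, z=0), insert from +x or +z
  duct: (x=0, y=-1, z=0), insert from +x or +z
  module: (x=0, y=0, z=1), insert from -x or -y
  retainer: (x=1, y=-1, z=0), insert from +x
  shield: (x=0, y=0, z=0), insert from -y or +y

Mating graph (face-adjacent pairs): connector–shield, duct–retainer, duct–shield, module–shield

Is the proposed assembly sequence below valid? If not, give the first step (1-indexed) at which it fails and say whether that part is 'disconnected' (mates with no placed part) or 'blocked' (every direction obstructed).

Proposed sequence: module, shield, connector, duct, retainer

Valid

1. module@(0, 0, 1) [-x clear] — {module}
2. shield@(0, 0, 0) [-y clear] — {module, shield}
3. connector@(0, 1, 0) [+x clear] — {connector, module, shield}
4. duct@(0, -1, 0) [+x clear] — {connector, duct, module, shield}
5. retainer@(1, -1, 0) [+x clear] — {connector, duct, module, retainer, shield}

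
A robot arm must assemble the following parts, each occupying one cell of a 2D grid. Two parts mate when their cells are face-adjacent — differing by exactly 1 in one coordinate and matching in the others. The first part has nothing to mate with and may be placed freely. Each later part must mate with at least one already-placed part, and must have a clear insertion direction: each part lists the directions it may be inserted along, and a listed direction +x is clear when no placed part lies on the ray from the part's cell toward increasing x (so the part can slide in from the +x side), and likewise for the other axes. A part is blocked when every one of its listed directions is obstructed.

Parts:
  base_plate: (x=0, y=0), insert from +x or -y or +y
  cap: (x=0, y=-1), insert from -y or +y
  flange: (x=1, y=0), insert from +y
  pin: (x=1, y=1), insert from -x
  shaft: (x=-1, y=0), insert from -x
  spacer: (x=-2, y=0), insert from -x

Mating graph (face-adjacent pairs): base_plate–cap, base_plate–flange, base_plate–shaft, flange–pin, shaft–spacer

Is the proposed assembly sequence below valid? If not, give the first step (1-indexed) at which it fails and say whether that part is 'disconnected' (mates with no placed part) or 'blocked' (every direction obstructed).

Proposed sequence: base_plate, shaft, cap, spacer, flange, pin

1. base_plate@(0, 0) [+x clear] — {base_plate}
2. shaft@(-1, 0) [-x clear] — {base_plate, shaft}
3. cap@(0, -1) [-y clear] — {base_plate, cap, shaft}
4. spacer@(-2, 0) [-x clear] — {base_plate, cap, shaft, spacer}
5. flange@(1, 0) [+y clear] — {base_plate, cap, flange, shaft, spacer}
6. pin@(1, 1) [-x clear] — {base_plate, cap, flange, pin, shaft, spacer}

Valid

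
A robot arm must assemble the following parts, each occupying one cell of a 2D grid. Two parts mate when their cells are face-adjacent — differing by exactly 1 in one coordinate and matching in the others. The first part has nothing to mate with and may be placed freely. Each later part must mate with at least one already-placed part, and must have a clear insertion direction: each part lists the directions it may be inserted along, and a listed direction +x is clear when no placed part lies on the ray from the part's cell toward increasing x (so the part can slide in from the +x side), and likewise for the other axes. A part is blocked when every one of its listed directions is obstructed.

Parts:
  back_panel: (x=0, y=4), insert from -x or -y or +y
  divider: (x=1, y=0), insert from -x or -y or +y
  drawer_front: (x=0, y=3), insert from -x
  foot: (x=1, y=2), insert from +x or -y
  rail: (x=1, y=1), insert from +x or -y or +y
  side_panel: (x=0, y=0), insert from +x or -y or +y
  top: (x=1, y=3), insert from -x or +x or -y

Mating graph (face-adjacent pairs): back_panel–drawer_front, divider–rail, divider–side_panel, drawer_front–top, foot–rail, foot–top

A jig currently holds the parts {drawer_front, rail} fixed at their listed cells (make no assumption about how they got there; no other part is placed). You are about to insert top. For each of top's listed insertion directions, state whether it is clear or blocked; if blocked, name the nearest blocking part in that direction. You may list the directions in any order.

-x: nearest on ray is drawer_front@(0, 3) ⇒ blocked
+x: ray from top(1, 3) has no placed part ⇒ clear
-y: nearest on ray is rail@(1, 1) ⇒ blocked

+x: clear; -x: blocked by drawer_front; -y: blocked by rail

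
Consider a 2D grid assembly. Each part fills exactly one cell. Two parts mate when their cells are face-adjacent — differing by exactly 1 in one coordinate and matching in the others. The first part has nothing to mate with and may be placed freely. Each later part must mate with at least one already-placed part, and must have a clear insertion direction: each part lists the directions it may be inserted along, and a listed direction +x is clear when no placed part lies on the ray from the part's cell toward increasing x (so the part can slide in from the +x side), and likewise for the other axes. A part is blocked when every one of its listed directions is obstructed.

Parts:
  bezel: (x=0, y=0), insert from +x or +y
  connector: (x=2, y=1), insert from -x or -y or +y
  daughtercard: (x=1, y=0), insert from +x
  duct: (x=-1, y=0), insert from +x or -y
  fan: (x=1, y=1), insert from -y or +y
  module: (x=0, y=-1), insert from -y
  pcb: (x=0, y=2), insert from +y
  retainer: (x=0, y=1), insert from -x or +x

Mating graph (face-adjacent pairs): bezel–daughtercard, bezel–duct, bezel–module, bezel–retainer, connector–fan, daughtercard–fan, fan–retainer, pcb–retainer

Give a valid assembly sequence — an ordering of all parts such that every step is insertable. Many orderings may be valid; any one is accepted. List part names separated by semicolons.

1. fan@(1, 1) [-y clear] — {fan}
2. connector@(2, 1) [-y clear] — {connector, fan}
3. daughtercard@(1, 0) [+x clear] — {connector, daughtercard, fan}
4. bezel@(0, 0) [+y clear] — {bezel, connector, daughtercard, fan}
5. module@(0, -1) [-y clear] — {bezel, connector, daughtercard, fan, module}
6. retainer@(0, 1) [-x clear] — {bezel, connector, daughtercard, fan, module, retainer}
7. pcb@(0, 2) [+y clear] — {bezel, connector, daughtercard, fan, module, pcb, retainer}
8. duct@(-1, 0) [-y clear] — {bezel, connector, daughtercard, duct, fan, module, pcb, retainer}

fan; connector; daughtercard; bezel; module; retainer; pcb; duct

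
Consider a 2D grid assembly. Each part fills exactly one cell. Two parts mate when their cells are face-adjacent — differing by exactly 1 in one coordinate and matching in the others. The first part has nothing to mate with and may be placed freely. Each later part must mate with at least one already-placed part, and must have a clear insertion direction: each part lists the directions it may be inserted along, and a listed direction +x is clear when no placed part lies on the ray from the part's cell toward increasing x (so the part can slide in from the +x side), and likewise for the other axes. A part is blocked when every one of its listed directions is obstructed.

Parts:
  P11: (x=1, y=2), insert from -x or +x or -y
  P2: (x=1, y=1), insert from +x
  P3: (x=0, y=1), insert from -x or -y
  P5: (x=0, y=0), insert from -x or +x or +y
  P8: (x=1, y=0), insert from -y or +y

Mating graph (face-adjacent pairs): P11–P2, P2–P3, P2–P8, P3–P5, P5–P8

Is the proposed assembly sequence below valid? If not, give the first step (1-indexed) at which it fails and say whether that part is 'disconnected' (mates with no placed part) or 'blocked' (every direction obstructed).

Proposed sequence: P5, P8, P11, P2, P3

1. P5@(0, 0) [-x clear] — {P5}
2. P8@(1, 0) [-y clear] — {P5, P8}
3. P11@(1, 2) — no placed neighbour ⇒ disconnected

Invalid at step 3 (disconnected)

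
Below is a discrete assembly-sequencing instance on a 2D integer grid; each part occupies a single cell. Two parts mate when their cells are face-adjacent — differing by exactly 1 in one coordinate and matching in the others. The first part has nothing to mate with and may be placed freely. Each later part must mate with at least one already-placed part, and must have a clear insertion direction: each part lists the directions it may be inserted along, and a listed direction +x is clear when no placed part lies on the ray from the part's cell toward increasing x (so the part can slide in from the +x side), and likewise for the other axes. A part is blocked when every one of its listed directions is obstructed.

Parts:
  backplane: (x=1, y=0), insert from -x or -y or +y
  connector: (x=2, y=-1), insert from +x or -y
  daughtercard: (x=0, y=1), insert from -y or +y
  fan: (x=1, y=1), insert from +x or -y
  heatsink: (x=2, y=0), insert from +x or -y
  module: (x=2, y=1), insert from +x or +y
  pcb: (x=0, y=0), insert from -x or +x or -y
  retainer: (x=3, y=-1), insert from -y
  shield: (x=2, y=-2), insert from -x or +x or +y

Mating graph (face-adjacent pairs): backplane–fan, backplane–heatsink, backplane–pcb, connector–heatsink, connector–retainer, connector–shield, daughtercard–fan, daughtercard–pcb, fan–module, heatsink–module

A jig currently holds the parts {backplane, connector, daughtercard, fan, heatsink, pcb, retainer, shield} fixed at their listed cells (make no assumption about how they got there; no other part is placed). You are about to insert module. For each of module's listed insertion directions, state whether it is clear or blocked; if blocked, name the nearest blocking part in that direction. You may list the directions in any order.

+x: ray from module(2, 1) has no placed part ⇒ clear
+y: ray from module(2, 1) has no placed part ⇒ clear

+x: clear; +y: clear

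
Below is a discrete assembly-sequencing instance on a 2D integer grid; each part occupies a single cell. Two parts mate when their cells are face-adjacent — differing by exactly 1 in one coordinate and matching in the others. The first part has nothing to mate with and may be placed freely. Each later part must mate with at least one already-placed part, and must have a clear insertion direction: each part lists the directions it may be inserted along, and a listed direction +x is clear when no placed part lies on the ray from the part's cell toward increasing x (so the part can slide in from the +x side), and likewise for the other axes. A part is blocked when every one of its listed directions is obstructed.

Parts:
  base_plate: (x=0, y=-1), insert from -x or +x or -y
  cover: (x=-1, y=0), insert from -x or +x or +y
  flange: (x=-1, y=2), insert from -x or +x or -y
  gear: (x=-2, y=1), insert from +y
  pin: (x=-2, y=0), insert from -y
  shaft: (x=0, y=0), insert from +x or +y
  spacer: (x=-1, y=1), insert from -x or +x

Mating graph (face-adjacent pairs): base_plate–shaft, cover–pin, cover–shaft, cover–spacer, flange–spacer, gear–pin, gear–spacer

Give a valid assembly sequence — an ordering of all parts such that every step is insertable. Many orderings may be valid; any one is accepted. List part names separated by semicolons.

1. cover@(-1, 0) [-x clear] — {cover}
2. shaft@(0, 0) [+x clear] — {cover, shaft}
3. spacer@(-1, 1) [-x clear] — {cover, shaft, spacer}
4. gear@(-2, 1) [+y clear] — {cover, gear, shaft, spacer}
5. flange@(-1, 2) [-x clear] — {cover, flange, gear, shaft, spacer}
6. pin@(-2, 0) [-y clear] — {cover, flange, gear, pin, shaft, spacer}
7. base_plate@(0, -1) [-x clear] — {base_plate, cover, flange, gear, pin, shaft, spacer}

cover; shaft; spacer; gear; flange; pin; base_plate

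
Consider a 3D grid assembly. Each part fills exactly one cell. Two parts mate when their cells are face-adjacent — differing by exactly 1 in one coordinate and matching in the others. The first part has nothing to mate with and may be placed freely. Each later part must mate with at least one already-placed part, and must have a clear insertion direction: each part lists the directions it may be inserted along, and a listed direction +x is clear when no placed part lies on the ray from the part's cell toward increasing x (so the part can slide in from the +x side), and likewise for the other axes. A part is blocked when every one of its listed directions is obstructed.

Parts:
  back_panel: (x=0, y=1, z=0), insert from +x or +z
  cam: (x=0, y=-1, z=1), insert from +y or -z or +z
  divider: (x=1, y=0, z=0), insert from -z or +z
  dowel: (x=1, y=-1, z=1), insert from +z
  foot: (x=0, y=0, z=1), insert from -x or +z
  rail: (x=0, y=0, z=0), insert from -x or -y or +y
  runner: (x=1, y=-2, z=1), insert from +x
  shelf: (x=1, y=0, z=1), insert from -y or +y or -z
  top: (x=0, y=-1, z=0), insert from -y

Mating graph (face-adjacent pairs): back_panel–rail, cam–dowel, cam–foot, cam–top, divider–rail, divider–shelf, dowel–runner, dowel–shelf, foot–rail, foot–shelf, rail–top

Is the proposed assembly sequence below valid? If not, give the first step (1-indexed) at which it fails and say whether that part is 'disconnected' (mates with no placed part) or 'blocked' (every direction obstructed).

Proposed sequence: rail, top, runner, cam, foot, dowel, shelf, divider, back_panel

1. rail@(0, 0, 0) [-x clear] — {rail}
2. top@(0, -1, 0) [-y clear] — {rail, top}
3. runner@(1, -2, 1) — no placed neighbour ⇒ disconnected

Invalid at step 3 (disconnected)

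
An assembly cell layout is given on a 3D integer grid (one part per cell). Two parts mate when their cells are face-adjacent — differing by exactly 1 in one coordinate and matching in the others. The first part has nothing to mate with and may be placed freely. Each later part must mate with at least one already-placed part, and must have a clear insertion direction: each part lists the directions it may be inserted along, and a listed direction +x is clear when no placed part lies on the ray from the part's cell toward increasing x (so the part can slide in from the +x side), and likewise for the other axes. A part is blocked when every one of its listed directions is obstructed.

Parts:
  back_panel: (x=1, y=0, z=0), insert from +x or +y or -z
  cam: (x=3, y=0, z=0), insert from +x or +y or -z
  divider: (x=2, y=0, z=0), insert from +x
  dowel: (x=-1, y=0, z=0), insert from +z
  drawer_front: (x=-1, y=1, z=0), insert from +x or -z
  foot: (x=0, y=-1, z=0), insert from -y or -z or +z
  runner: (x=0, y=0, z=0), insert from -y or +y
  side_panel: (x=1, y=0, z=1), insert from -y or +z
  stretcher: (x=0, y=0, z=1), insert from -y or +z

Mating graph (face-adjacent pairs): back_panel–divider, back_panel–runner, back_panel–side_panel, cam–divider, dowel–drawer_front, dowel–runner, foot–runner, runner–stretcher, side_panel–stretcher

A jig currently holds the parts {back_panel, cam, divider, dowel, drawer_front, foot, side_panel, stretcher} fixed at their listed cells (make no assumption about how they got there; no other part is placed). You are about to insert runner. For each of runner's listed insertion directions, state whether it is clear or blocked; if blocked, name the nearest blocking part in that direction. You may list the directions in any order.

-y: nearest on ray is foot@(0, -1, 0) ⇒ blocked
+y: ray from runner(0, 0, 0) has no placed part ⇒ clear

+y: clear; -y: blocked by foot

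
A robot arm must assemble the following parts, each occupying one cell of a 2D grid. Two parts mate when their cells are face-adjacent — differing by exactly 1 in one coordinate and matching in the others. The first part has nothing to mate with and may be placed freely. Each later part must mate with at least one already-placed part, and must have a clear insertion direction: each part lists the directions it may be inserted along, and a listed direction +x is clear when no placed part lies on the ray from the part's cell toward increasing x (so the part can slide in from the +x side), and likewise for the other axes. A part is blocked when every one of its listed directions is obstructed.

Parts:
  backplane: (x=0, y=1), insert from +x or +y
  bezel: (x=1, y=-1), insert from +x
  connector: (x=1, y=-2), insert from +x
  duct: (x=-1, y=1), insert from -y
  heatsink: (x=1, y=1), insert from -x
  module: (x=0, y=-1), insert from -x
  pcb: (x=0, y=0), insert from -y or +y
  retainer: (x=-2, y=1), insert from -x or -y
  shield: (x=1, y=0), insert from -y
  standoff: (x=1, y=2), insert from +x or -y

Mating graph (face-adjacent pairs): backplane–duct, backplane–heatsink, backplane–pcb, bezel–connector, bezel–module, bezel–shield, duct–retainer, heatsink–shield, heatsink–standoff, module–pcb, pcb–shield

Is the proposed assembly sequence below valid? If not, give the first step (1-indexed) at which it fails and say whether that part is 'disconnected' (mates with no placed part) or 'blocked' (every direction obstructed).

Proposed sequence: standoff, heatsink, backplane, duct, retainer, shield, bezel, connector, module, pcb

1. standoff@(1, 2) [+x clear] — {standoff}
2. heatsink@(1, 1) [-x clear] — {heatsink, standoff}
3. backplane@(0, 1) [+y clear] — {backplane, heatsink, standoff}
4. duct@(-1, 1) [-y clear] — {backplane, duct, heatsink, standoff}
5. retainer@(-2, 1) [-x clear] — {backplane, duct, heatsink, retainer, standoff}
6. shield@(1, 0) [-y clear] — {backplane, duct, heatsink, retainer, shield, standoff}
7. bezel@(1, -1) [+x clear] — {backplane, bezel, duct, heatsink, retainer, shield, standoff}
8. connector@(1, -2) [+x clear] — {backplane, bezel, connector, duct, heatsink, retainer, shield, standoff}
9. module@(0, -1) [-x clear] — {backplane, bezel, connector, duct, heatsink, module, retainer, shield, standoff}
10. pcb@(0, 0) — -y/+y all obstructed ⇒ blocked

Invalid at step 10 (blocked)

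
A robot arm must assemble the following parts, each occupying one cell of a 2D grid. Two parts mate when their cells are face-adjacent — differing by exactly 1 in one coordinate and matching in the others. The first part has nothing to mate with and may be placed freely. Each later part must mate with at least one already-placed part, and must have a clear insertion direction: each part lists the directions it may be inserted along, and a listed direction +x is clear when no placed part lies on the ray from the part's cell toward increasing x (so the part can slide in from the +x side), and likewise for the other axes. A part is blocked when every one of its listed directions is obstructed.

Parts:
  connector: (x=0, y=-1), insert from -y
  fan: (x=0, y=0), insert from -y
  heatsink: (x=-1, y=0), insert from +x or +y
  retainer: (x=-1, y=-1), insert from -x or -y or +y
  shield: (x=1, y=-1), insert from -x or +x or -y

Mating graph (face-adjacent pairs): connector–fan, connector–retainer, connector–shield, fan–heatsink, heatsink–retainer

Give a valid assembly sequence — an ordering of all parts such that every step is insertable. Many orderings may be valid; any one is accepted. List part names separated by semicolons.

fan; heatsink; connector; shield; retainer

1. fan@(0, 0) [-y clear] — {fan}
2. heatsink@(-1, 0) [+y clear] — {fan, heatsink}
3. connector@(0, -1) [-y clear] — {connector, fan, heatsink}
4. shield@(1, -1) [+x clear] — {connector, fan, heatsink, shield}
5. retainer@(-1, -1) [-x clear] — {connector, fan, heatsink, retainer, shield}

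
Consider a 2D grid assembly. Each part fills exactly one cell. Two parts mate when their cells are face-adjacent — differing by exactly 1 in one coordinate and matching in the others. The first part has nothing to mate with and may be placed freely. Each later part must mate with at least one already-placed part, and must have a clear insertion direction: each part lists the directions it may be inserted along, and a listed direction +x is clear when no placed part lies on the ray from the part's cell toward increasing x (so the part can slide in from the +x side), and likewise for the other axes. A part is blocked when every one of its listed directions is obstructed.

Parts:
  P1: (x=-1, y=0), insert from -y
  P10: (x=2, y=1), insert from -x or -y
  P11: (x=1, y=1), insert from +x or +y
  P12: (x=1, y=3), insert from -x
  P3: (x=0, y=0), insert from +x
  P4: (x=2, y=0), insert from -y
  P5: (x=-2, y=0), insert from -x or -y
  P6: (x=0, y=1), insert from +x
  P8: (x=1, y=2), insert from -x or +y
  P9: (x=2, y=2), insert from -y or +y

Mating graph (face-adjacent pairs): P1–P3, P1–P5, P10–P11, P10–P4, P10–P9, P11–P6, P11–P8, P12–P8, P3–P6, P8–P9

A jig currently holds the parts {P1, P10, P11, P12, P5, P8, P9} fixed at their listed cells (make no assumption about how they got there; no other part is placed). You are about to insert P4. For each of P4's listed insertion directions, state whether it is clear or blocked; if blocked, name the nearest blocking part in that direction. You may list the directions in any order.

-y: ray from P4(2, 0) has no placed part ⇒ clear

-y: clear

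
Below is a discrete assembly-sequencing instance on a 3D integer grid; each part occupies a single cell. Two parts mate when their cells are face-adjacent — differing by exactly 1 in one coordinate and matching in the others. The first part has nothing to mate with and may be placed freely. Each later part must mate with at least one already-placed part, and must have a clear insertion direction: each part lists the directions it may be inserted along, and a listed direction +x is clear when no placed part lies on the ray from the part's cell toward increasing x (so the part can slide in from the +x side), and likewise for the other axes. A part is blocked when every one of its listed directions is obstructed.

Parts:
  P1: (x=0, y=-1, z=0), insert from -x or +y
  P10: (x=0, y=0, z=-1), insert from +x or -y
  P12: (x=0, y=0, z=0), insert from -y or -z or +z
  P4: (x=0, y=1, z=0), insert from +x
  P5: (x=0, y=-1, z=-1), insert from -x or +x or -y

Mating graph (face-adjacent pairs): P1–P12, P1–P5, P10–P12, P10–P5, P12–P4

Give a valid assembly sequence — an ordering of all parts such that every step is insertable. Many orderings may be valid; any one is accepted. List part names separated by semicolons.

P1; P5; P10; P12; P4

1. P1@(0, -1, 0) [-x clear] — {P1}
2. P5@(0, -1, -1) [-x clear] — {P1, P5}
3. P10@(0, 0, -1) [+x clear] — {P1, P10, P5}
4. P12@(0, 0, 0) [+z clear] — {P1, P10, P12, P5}
5. P4@(0, 1, 0) [+x clear] — {P1, P10, P12, P4, P5}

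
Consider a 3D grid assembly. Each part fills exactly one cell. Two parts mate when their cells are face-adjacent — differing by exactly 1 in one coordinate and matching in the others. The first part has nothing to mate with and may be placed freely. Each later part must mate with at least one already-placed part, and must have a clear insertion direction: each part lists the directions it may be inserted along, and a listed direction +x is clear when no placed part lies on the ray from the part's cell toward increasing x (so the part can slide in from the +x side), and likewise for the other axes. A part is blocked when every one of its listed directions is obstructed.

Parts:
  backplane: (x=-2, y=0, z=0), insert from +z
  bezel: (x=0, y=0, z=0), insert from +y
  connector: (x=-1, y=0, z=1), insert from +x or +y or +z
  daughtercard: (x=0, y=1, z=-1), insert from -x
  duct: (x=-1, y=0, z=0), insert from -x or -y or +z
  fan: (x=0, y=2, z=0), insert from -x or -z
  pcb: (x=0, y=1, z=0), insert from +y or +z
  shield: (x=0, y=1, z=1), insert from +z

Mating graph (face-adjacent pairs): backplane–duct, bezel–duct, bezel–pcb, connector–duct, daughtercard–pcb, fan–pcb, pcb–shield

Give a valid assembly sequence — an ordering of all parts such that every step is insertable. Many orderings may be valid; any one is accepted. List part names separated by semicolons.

connector; duct; backplane; bezel; pcb; shield; daughtercard; fan

1. connector@(-1, 0, 1) [+x clear] — {connector}
2. duct@(-1, 0, 0) [-x clear] — {connector, duct}
3. backplane@(-2, 0, 0) [+z clear] — {backplane, connector, duct}
4. bezel@(0, 0, 0) [+y clear] — {backplane, bezel, connector, duct}
5. pcb@(0, 1, 0) [+y clear] — {backplane, bezel, connector, duct, pcb}
6. shield@(0, 1, 1) [+z clear] — {backplane, bezel, connector, duct, pcb, shield}
7. daughtercard@(0, 1, -1) [-x clear] — {backplane, bezel, connector, daughtercard, duct, pcb, shield}
8. fan@(0, 2, 0) [-x clear] — {backplane, bezel, connector, daughtercard, duct, fan, pcb, shield}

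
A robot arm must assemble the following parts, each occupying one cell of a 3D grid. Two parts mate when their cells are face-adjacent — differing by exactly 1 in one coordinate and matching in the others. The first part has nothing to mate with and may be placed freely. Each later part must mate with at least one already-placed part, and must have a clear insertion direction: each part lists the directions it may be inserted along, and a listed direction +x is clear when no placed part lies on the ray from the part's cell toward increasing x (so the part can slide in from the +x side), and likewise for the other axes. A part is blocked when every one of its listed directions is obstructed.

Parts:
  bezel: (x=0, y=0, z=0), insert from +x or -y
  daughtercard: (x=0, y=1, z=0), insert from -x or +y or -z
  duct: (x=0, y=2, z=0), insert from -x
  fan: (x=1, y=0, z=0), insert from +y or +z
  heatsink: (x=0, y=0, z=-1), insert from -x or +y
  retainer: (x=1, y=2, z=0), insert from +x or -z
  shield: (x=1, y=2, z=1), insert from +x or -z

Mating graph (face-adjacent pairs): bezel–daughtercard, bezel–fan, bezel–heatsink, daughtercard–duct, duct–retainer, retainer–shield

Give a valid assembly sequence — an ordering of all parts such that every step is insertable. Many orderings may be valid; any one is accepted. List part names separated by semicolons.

1. retainer@(1, 2, 0) [+x clear] — {retainer}
2. shield@(1, 2, 1) [+x clear] — {retainer, shield}
3. duct@(0, 2, 0) [-x clear] — {duct, retainer, shield}
4. daughtercard@(0, 1, 0) [-x clear] — {daughtercard, duct, retainer, shield}
5. bezel@(0, 0, 0) [+x clear] — {bezel, daughtercard, duct, retainer, shield}
6. heatsink@(0, 0, -1) [-x clear] — {bezel, daughtercard, duct, heatsink, retainer, shield}
7. fan@(1, 0, 0) [+z clear] — {bezel, daughtercard, duct, fan, heatsink, retainer, shield}

retainer; shield; duct; daughtercard; bezel; heatsink; fan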